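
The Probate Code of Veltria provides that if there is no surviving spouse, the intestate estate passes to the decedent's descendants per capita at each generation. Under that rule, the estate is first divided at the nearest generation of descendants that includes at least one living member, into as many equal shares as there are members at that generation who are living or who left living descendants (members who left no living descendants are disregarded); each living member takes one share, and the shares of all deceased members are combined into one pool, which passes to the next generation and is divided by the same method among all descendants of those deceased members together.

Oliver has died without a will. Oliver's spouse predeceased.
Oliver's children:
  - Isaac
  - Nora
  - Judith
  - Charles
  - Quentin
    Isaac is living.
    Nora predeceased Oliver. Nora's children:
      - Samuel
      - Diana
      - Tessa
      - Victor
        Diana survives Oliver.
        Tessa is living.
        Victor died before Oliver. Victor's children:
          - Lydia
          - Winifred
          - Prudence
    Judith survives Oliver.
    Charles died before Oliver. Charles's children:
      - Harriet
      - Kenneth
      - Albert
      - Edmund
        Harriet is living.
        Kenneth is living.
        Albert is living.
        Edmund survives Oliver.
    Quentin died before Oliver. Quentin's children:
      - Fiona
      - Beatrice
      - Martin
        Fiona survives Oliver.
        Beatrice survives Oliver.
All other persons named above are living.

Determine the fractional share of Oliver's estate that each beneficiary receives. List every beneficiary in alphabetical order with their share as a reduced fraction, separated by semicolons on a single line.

Albert 3/55; Beatrice 3/55; Diana 3/55; Edmund 3/55; Fiona 3/55; Harriet 3/55; Isaac 1/5; Judith 1/5; Kenneth 3/55; Lydia 1/55; Martin 3/55; Prudence 1/55; Samuel 3/55; Tessa 3/55; Winifred 1/55

There is no surviving spouse, so the entire estate passes to Oliver's descendants per capita at each generation.
At generation 1 (Isaac, Nora, Judith, Charles, Quentin) there are 5 shares of (1)/5 = 1/5 each.
Living: Isaac and Judith — each takes 1/5.
Deceased: Nora, Charles, and Quentin. Their combined 3/5 is pooled and carried to generation 2.
At generation 2 (Samuel, Diana, Tessa, Victor, Harriet, Kenneth, Albert, Edmund, Fiona, Beatrice, Martin) there are 11 shares of (3/5)/11 = 3/55 each.
Living: Samuel, Diana, Tessa, Harriet, Kenneth, Albert, Edmund, Fiona, Beatrice, and Martin — each takes 3/55.
Deceased: Victor. That 3/55 share is carried to generation 3.
At generation 3 (Lydia, Winifred, Prudence) there are 3 shares of (3/55)/3 = 1/55 each.
Living: Lydia, Winifred, and Prudence — each takes 1/55.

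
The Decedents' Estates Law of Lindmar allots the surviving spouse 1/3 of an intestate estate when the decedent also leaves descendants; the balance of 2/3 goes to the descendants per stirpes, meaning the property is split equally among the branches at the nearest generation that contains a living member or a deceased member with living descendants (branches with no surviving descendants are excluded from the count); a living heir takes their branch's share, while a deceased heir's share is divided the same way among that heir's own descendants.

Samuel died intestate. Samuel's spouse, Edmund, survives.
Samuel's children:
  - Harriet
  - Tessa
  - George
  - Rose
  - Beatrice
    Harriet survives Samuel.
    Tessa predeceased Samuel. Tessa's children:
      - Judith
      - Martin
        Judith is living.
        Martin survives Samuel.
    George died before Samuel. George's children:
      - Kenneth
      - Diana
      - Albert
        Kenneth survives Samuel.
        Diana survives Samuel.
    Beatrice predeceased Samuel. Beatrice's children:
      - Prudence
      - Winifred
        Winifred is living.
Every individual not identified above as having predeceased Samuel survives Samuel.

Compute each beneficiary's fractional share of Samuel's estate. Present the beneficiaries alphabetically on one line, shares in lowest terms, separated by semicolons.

Edmund, as surviving spouse, takes 1/3.
The remaining 2/3 passes to Samuel's descendants per stirpes.
The 2/3 is divided into 5 equal shares of 2/15 among Harriet, Tessa, George, Rose, Beatrice.
Harriet is living and takes 2/15.
Tessa predeceased; the 2/15 allotted to Tessa's branch passes to Tessa's issue by representation.
The 2/15 is divided into 2 equal shares of 1/15 among Judith, Martin.
Judith is living and takes 1/15.
Martin is living and takes 1/15.
George predeceased; the 2/15 allotted to George's branch passes to George's issue by representation.
The 2/15 is divided into 3 equal shares of 2/45 among Kenneth, Diana, Albert.
Kenneth is living and takes 2/45.
Diana is living and takes 2/45.
Albert is living and takes 2/45.
Rose is living and takes 2/15.
Beatrice predeceased; the 2/15 allotted to Beatrice's branch passes to Beatrice's issue by representation.
The 2/15 is divided into 2 equal shares of 1/15 among Prudence, Winifred.
Prudence is living and takes 1/15.
Winifred is living and takes 1/15.

Albert 2/45; Diana 2/45; Edmund 1/3; Harriet 2/15; Judith 1/15; Kenneth 2/45; Martin 1/15; Prudence 1/15; Rose 2/15; Winifred 1/15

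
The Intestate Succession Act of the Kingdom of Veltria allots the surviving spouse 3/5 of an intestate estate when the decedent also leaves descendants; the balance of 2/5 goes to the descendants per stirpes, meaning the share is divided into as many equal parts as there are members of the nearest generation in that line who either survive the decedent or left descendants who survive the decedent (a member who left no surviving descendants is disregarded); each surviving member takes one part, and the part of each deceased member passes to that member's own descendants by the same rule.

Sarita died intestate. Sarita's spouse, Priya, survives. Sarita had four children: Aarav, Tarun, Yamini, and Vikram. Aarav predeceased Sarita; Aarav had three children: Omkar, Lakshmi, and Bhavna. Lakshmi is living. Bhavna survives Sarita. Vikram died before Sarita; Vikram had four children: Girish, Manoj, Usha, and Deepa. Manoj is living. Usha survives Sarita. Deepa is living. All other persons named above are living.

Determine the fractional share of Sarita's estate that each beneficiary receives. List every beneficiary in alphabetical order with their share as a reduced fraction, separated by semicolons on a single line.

Priya, as surviving spouse, takes 3/5.
The remaining 2/5 passes to Sarita's descendants per stirpes.
The 2/5 is divided into 4 equal shares of 1/10 among Aarav, Tarun, Yamini, Vikram.
Aarav predeceased; the 1/10 allotted to Aarav's branch passes to Aarav's issue by representation.
The 1/10 is divided into 3 equal shares of 1/30 among Omkar, Lakshmi, Bhavna.
Omkar is living and takes 1/30.
Lakshmi is living and takes 1/30.
Bhavna is living and takes 1/30.
Tarun is living and takes 1/10.
Yamini is living and takes 1/10.
Vikram predeceased; the 1/10 allotted to Vikram's branch passes to Vikram's issue by representation.
The 1/10 is divided into 4 equal shares of 1/40 among Girish, Manoj, Usha, Deepa.
Girish is living and takes 1/40.
Manoj is living and takes 1/40.
Usha is living and takes 1/40.
Deepa is living and takes 1/40.

Bhavna 1/30; Deepa 1/40; Girish 1/40; Lakshmi 1/30; Manoj 1/40; Omkar 1/30; Priya 3/5; Tarun 1/10; Usha 1/40; Yamini 1/10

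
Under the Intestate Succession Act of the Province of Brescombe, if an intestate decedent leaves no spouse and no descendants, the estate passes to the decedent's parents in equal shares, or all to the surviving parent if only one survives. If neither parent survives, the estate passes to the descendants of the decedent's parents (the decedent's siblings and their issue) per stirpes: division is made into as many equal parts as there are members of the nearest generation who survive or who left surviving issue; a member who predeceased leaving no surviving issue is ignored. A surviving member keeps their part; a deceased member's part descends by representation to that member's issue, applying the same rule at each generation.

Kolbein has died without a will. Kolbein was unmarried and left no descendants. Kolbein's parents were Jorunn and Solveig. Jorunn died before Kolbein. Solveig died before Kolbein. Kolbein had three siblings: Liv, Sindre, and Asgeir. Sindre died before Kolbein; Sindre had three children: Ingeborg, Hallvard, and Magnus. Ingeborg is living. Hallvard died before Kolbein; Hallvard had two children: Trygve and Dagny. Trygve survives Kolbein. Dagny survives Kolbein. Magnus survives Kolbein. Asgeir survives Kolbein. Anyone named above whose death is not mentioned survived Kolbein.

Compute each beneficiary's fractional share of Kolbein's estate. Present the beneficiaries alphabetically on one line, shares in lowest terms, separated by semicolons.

Neither parent survives and there are no descendants, so the estate passes to Kolbein's siblings and their issue per stirpes.
The estate is divided into 3 equal shares of 1/3 among Liv, Sindre, Asgeir.
Liv is living and takes 1/3.
Sindre predeceased; the 1/3 allotted to Sindre's branch passes to Sindre's issue by representation.
The 1/3 is divided into 3 equal shares of 1/9 among Ingeborg, Hallvard, Magnus.
Ingeborg is living and takes 1/9.
Hallvard predeceased; the 1/9 allotted to Hallvard's branch passes to Hallvard's issue by representation.
The 1/9 is divided into 2 equal shares of 1/18 among Trygve, Dagny.
Trygve is living and takes 1/18.
Dagny is living and takes 1/18.
Magnus is living and takes 1/9.
Asgeir is living and takes 1/3.

Asgeir 1/3; Dagny 1/18; Ingeborg 1/9; Liv 1/3; Magnus 1/9; Trygve 1/18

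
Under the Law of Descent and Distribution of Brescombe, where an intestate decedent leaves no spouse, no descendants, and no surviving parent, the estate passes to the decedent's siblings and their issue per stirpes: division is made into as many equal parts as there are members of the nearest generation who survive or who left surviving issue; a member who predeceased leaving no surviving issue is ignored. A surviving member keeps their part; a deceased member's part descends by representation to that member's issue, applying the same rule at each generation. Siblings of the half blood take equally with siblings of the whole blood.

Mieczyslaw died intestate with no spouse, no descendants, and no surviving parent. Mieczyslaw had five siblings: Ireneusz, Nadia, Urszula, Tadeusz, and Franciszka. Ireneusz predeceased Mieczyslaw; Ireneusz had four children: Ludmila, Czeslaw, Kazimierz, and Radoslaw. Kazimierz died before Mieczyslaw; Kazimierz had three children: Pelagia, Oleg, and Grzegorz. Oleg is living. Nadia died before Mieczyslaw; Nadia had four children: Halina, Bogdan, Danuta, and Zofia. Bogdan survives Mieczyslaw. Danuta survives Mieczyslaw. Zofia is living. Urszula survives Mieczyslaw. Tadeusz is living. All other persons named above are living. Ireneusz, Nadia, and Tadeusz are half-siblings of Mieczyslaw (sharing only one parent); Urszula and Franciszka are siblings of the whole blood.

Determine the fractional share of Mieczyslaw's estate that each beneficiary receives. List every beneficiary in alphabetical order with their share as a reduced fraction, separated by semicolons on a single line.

Bogdan 1/20; Czeslaw 1/20; Danuta 1/20; Franciszka 1/5; Grzegorz 1/60; Halina 1/20; Ludmila 1/20; Oleg 1/60; Pelagia 1/60; Radoslaw 1/20; Tadeusz 1/5; Urszula 1/5; Zofia 1/20

No spouse, descendants, or parent survives, so the estate passes to Mieczyslaw's siblings per stirpes.
Half-blood and whole-blood siblings take equally under the stated rule.
The estate is divided into 5 equal shares of 1/5 among Ireneusz, Nadia, Urszula, Tadeusz, Franciszka.
Ireneusz predeceased; the 1/5 allotted to Ireneusz's branch passes to Ireneusz's issue by representation.
The 1/5 is divided into 4 equal shares of 1/20 among Ludmila, Czeslaw, Kazimierz, Radoslaw.
Ludmila is living and takes 1/20.
Czeslaw is living and takes 1/20.
Kazimierz predeceased; the 1/20 allotted to Kazimierz's branch passes to Kazimierz's issue by representation.
The 1/20 is divided into 3 equal shares of 1/60 among Pelagia, Oleg, Grzegorz.
Pelagia is living and takes 1/60.
Oleg is living and takes 1/60.
Grzegorz is living and takes 1/60.
Radoslaw is living and takes 1/20.
Nadia predeceased; the 1/5 allotted to Nadia's branch passes to Nadia's issue by representation.
The 1/5 is divided into 4 equal shares of 1/20 among Halina, Bogdan, Danuta, Zofia.
Halina is living and takes 1/20.
Bogdan is living and takes 1/20.
Danuta is living and takes 1/20.
Zofia is living and takes 1/20.
Urszula is living and takes 1/5.
Tadeusz is living and takes 1/5.
Franciszka is living and takes 1/5.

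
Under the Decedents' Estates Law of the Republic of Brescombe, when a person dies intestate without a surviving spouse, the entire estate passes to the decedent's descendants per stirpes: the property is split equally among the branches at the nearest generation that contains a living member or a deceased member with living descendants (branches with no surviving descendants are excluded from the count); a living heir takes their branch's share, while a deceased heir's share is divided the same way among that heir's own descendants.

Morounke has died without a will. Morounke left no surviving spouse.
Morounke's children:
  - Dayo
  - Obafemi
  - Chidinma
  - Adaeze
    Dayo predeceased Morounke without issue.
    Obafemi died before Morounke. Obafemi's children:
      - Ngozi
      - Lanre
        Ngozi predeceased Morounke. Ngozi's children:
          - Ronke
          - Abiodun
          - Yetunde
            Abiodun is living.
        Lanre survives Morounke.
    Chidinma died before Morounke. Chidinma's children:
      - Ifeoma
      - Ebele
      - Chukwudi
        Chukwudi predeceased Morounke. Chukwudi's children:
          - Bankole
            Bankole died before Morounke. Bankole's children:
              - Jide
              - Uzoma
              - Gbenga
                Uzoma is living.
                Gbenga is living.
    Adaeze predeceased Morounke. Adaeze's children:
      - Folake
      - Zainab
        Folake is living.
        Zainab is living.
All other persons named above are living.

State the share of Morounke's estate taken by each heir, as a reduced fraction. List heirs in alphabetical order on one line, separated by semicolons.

There is no surviving spouse, so the entire estate passes to Morounke's descendants per stirpes.
Dayo left no surviving issue, so that branch lapses and is disregarded.
The estate is divided into 3 equal shares of 1/3 among Obafemi, Chidinma, Adaeze.
Obafemi predeceased; the 1/3 allotted to Obafemi's branch passes to Obafemi's issue by representation.
The 1/3 is divided into 2 equal shares of 1/6 among Ngozi, Lanre.
Ngozi predeceased; the 1/6 allotted to Ngozi's branch passes to Ngozi's issue by representation.
The 1/6 is divided into 3 equal shares of 1/18 among Ronke, Abiodun, Yetunde.
Ronke is living and takes 1/18.
Abiodun is living and takes 1/18.
Yetunde is living and takes 1/18.
Lanre is living and takes 1/6.
Chidinma predeceased; the 1/3 allotted to Chidinma's branch passes to Chidinma's issue by representation.
The 1/3 is divided into 3 equal shares of 1/9 among Ifeoma, Ebele, Chukwudi.
Ifeoma is living and takes 1/9.
Ebele is living and takes 1/9.
Chukwudi predeceased; the 1/9 allotted to Chukwudi's branch passes to Chukwudi's issue by representation.
Bankole's line is the sole branch at this level, so the full 1/9 passes to Bankole's issue by representation.
The 1/9 is divided into 3 equal shares of 1/27 among Jide, Uzoma, Gbenga.
Jide is living and takes 1/27.
Uzoma is living and takes 1/27.
Gbenga is living and takes 1/27.
Adaeze predeceased; the 1/3 allotted to Adaeze's branch passes to Adaeze's issue by representation.
The 1/3 is divided into 2 equal shares of 1/6 among Folake, Zainab.
Folake is living and takes 1/6.
Zainab is living and takes 1/6.

Abiodun 1/18; Ebele 1/9; Folake 1/6; Gbenga 1/27; Ifeoma 1/9; Jide 1/27; Lanre 1/6; Ronke 1/18; Uzoma 1/27; Yetunde 1/18; Zainab 1/6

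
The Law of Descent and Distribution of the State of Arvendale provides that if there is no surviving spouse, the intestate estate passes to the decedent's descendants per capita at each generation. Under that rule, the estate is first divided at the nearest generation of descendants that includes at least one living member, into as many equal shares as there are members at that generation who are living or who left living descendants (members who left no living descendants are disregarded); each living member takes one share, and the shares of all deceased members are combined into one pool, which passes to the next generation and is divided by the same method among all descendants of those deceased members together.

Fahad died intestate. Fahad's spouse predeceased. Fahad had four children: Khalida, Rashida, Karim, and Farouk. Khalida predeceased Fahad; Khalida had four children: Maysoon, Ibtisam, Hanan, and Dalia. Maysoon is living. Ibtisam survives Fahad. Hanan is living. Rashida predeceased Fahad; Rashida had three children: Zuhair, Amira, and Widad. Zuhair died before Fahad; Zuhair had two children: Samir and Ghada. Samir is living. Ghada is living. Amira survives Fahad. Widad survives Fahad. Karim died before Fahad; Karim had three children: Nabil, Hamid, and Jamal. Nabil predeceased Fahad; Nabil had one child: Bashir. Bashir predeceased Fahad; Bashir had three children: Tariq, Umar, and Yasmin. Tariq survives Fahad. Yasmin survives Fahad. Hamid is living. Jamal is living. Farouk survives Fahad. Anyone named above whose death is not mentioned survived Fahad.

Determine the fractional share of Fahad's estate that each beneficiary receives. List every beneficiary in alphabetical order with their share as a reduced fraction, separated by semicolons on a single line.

Amira 3/40; Dalia 3/40; Farouk 1/4; Ghada 1/20; Hamid 3/40; Hanan 3/40; Ibtisam 3/40; Jamal 3/40; Maysoon 3/40; Samir 1/20; Tariq 1/60; Umar 1/60; Widad 3/40; Yasmin 1/60

There is no surviving spouse, so the entire estate passes to Fahad's descendants per capita at each generation.
At generation 1 (Khalida, Rashida, Karim, Farouk) there are 4 shares of (1)/4 = 1/4 each.
Living: Farouk — each takes 1/4.
Deceased: Khalida, Rashida, and Karim. Their combined 3/4 is pooled and carried to generation 2.
At generation 2 (Maysoon, Ibtisam, Hanan, Dalia, Zuhair, Amira, Widad, Nabil, Hamid, Jamal) there are 10 shares of (3/4)/10 = 3/40 each.
Living: Maysoon, Ibtisam, Hanan, Dalia, Amira, Widad, Hamid, and Jamal — each takes 3/40.
Deceased: Zuhair and Nabil. Their combined 3/20 is pooled and carried to generation 3.
At generation 3 (Samir, Ghada, Bashir) there are 3 shares of (3/20)/3 = 1/20 each.
Living: Samir and Ghada — each takes 1/20.
Deceased: Bashir. That 1/20 share is carried to generation 4.
At generation 4 (Tariq, Umar, Yasmin) there are 3 shares of (1/20)/3 = 1/60 each.
Living: Tariq, Umar, and Yasmin — each takes 1/60.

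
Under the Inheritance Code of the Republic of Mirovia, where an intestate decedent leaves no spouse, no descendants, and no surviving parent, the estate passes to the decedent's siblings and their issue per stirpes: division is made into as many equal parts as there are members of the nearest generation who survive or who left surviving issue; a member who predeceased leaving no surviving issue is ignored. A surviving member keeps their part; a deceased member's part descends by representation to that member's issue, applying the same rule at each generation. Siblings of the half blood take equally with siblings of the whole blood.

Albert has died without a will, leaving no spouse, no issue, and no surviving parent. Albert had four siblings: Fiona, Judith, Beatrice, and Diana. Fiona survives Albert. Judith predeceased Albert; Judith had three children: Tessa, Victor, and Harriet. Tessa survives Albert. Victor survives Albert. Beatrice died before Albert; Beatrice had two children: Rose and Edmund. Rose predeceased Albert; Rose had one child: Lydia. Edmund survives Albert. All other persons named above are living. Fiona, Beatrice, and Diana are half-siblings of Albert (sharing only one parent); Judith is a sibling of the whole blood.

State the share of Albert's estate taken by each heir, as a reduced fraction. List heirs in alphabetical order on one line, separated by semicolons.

No spouse, descendants, or parent survives, so the estate passes to Albert's siblings per stirpes.
Half-blood and whole-blood siblings take equally under the stated rule.
The estate is divided into 4 equal shares of 1/4 among Fiona, Judith, Beatrice, Diana.
Fiona is living and takes 1/4.
Judith predeceased; the 1/4 allotted to Judith's branch passes to Judith's issue by representation.
The 1/4 is divided into 3 equal shares of 1/12 among Tessa, Victor, Harriet.
Tessa is living and takes 1/12.
Victor is living and takes 1/12.
Harriet is living and takes 1/12.
Beatrice predeceased; the 1/4 allotted to Beatrice's branch passes to Beatrice's issue by representation.
The 1/4 is divided into 2 equal shares of 1/8 among Rose, Edmund.
Rose predeceased; the 1/8 allotted to Rose's branch passes to Rose's issue by representation.
Lydia is the sole taker at this level and receives the full 1/8.
Edmund is living and takes 1/8.
Diana is living and takes 1/4.

Diana 1/4; Edmund 1/8; Fiona 1/4; Harriet 1/12; Lydia 1/8; Tessa 1/12; Victor 1/12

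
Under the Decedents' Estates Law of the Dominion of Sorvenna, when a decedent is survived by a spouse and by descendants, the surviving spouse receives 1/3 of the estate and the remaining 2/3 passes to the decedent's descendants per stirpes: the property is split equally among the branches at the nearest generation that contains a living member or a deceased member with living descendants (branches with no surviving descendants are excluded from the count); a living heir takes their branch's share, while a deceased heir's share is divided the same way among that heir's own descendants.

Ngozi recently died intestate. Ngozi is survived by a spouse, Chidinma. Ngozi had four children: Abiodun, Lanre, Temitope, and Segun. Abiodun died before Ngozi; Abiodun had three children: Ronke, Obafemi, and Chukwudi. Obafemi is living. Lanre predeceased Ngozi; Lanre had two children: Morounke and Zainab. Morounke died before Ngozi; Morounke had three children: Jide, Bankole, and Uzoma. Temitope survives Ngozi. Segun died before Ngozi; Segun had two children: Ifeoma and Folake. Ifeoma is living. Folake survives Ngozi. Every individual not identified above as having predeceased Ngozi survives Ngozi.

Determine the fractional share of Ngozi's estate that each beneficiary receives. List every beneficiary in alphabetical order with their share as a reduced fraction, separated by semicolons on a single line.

Bankole 1/36; Chidinma 1/3; Chukwudi 1/18; Folake 1/12; Ifeoma 1/12; Jide 1/36; Obafemi 1/18; Ronke 1/18; Temitope 1/6; Uzoma 1/36; Zainab 1/12

Chidinma, as surviving spouse, takes 1/3.
The remaining 2/3 passes to Ngozi's descendants per stirpes.
The 2/3 is divided into 4 equal shares of 1/6 among Abiodun, Lanre, Temitope, Segun.
Abiodun predeceased; the 1/6 allotted to Abiodun's branch passes to Abiodun's issue by representation.
The 1/6 is divided into 3 equal shares of 1/18 among Ronke, Obafemi, Chukwudi.
Ronke is living and takes 1/18.
Obafemi is living and takes 1/18.
Chukwudi is living and takes 1/18.
Lanre predeceased; the 1/6 allotted to Lanre's branch passes to Lanre's issue by representation.
The 1/6 is divided into 2 equal shares of 1/12 among Morounke, Zainab.
Morounke predeceased; the 1/12 allotted to Morounke's branch passes to Morounke's issue by representation.
The 1/12 is divided into 3 equal shares of 1/36 among Jide, Bankole, Uzoma.
Jide is living and takes 1/36.
Bankole is living and takes 1/36.
Uzoma is living and takes 1/36.
Zainab is living and takes 1/12.
Temitope is living and takes 1/6.
Segun predeceased; the 1/6 allotted to Segun's branch passes to Segun's issue by representation.
The 1/6 is divided into 2 equal shares of 1/12 among Ifeoma, Folake.
Ifeoma is living and takes 1/12.
Folake is living and takes 1/12.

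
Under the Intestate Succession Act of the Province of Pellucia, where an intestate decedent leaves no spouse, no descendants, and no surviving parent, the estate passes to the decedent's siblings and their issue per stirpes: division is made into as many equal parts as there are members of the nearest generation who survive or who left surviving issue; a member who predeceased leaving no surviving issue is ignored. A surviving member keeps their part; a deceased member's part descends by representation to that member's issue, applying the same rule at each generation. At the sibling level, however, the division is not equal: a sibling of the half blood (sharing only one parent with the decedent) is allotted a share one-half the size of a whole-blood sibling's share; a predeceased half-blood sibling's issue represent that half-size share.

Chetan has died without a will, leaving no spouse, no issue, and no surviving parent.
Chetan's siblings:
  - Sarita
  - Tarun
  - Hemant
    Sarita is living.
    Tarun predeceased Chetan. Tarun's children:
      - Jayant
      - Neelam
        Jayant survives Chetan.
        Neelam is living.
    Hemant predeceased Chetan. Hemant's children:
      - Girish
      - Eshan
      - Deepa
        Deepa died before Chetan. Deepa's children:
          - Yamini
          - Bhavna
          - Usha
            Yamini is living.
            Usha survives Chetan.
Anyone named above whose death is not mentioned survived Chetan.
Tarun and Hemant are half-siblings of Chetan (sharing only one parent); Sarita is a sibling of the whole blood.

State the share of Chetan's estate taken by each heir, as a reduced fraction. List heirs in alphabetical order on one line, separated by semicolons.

Bhavna 1/36; Eshan 1/12; Girish 1/12; Jayant 1/8; Neelam 1/8; Sarita 1/2; Usha 1/36; Yamini 1/36

No spouse, descendants, or parent survives, so the estate passes to Chetan's siblings per stirpes.
Half-blood siblings count for one-half the weight of whole-blood siblings at the initial division.
Dividing 1 in proportion to weights (total weight 2): Sarita (weight 1) → 1/2; Tarun (weight 1/2) → 1/4; Hemant (weight 1/2) → 1/4.
Sarita is living and takes 1/2.
Tarun predeceased; the 1/4 allotted to Tarun's branch passes to Tarun's issue by representation.
The 1/4 is divided into 2 equal shares of 1/8 among Jayant, Neelam.
Jayant is living and takes 1/8.
Neelam is living and takes 1/8.
Hemant predeceased; the 1/4 allotted to Hemant's branch passes to Hemant's issue by representation.
The 1/4 is divided into 3 equal shares of 1/12 among Girish, Eshan, Deepa.
Girish is living and takes 1/12.
Eshan is living and takes 1/12.
Deepa predeceased; the 1/12 allotted to Deepa's branch passes to Deepa's issue by representation.
The 1/12 is divided into 3 equal shares of 1/36 among Yamini, Bhavna, Usha.
Yamini is living and takes 1/36.
Bhavna is living and takes 1/36.
Usha is living and takes 1/36.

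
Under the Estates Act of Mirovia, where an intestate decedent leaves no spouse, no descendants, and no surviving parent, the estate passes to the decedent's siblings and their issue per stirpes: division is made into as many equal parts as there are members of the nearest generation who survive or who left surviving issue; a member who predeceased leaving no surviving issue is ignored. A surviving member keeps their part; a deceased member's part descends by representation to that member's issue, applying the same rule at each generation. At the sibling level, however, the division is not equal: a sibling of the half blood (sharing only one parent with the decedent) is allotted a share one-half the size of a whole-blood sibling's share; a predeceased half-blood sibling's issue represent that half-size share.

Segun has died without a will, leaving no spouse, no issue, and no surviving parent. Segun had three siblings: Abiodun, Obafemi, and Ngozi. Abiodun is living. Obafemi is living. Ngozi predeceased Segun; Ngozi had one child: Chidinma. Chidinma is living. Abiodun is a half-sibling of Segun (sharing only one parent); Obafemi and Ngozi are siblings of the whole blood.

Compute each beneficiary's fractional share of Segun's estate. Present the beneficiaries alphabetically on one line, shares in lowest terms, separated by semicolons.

Abiodun 1/5; Chidinma 2/5; Obafemi 2/5

No spouse, descendants, or parent survives, so the estate passes to Segun's siblings per stirpes.
Half-blood siblings count for one-half the weight of whole-blood siblings at the initial division.
Dividing 1 in proportion to weights (total weight 5/2): Abiodun (weight 1/2) → 1/5; Obafemi (weight 1) → 2/5; Ngozi (weight 1) → 2/5.
Abiodun is living and takes 1/5.
Obafemi is living and takes 2/5.
Ngozi predeceased; the 2/5 allotted to Ngozi's branch passes to Ngozi's issue by representation.
Chidinma is the sole taker at this level and receives the full 2/5.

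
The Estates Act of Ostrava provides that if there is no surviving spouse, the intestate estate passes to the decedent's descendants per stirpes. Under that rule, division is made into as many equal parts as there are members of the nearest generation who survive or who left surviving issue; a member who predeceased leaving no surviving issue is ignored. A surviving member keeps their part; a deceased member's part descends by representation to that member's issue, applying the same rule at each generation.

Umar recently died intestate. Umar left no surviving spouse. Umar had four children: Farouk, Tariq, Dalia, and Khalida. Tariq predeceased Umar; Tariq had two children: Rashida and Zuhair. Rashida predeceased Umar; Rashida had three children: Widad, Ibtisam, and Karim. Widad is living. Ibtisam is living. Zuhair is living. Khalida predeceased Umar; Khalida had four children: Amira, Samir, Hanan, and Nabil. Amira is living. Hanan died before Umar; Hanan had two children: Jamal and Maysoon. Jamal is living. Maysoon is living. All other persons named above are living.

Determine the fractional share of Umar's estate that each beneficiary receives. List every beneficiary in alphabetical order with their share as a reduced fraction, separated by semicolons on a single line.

There is no surviving spouse, so the entire estate passes to Umar's descendants per stirpes.
The estate is divided into 4 equal shares of 1/4 among Farouk, Tariq, Dalia, Khalida.
Farouk is living and takes 1/4.
Tariq predeceased; the 1/4 allotted to Tariq's branch passes to Tariq's issue by representation.
The 1/4 is divided into 2 equal shares of 1/8 among Rashida, Zuhair.
Rashida predeceased; the 1/8 allotted to Rashida's branch passes to Rashida's issue by representation.
The 1/8 is divided into 3 equal shares of 1/24 among Widad, Ibtisam, Karim.
Widad is living and takes 1/24.
Ibtisam is living and takes 1/24.
Karim is living and takes 1/24.
Zuhair is living and takes 1/8.
Dalia is living and takes 1/4.
Khalida predeceased; the 1/4 allotted to Khalida's branch passes to Khalida's issue by representation.
The 1/4 is divided into 4 equal shares of 1/16 among Amira, Samir, Hanan, Nabil.
Amira is living and takes 1/16.
Samir is living and takes 1/16.
Hanan predeceased; the 1/16 allotted to Hanan's branch passes to Hanan's issue by representation.
The 1/16 is divided into 2 equal shares of 1/32 among Jamal, Maysoon.
Jamal is living and takes 1/32.
Maysoon is living and takes 1/32.
Nabil is living and takes 1/16.

Amira 1/16; Dalia 1/4; Farouk 1/4; Ibtisam 1/24; Jamal 1/32; Karim 1/24; Maysoon 1/32; Nabil 1/16; Samir 1/16; Widad 1/24; Zuhair 1/8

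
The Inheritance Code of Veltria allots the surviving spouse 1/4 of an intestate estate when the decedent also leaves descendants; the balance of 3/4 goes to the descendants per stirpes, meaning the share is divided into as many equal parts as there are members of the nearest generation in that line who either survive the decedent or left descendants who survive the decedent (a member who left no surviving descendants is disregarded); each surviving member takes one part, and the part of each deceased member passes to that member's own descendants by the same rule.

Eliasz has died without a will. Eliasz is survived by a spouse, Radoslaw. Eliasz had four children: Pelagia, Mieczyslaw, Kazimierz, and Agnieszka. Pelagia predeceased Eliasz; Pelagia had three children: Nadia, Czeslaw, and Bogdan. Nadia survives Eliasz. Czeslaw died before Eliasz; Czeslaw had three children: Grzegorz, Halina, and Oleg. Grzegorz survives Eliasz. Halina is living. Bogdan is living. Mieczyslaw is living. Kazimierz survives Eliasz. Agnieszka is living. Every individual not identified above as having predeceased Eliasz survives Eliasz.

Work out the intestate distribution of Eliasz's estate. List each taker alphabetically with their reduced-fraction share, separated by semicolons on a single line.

Radoslaw, as surviving spouse, takes 1/4.
The remaining 3/4 passes to Eliasz's descendants per stirpes.
The 3/4 is divided into 4 equal shares of 3/16 among Pelagia, Mieczyslaw, Kazimierz, Agnieszka.
Pelagia predeceased; the 3/16 allotted to Pelagia's branch passes to Pelagia's issue by representation.
The 3/16 is divided into 3 equal shares of 1/16 among Nadia, Czeslaw, Bogdan.
Nadia is living and takes 1/16.
Czeslaw predeceased; the 1/16 allotted to Czeslaw's branch passes to Czeslaw's issue by representation.
The 1/16 is divided into 3 equal shares of 1/48 among Grzegorz, Halina, Oleg.
Grzegorz is living and takes 1/48.
Halina is living and takes 1/48.
Oleg is living and takes 1/48.
Bogdan is living and takes 1/16.
Mieczyslaw is living and takes 3/16.
Kazimierz is living and takes 3/16.
Agnieszka is living and takes 3/16.

Agnieszka 3/16; Bogdan 1/16; Grzegorz 1/48; Halina 1/48; Kazimierz 3/16; Mieczyslaw 3/16; Nadia 1/16; Oleg 1/48; Radoslaw 1/4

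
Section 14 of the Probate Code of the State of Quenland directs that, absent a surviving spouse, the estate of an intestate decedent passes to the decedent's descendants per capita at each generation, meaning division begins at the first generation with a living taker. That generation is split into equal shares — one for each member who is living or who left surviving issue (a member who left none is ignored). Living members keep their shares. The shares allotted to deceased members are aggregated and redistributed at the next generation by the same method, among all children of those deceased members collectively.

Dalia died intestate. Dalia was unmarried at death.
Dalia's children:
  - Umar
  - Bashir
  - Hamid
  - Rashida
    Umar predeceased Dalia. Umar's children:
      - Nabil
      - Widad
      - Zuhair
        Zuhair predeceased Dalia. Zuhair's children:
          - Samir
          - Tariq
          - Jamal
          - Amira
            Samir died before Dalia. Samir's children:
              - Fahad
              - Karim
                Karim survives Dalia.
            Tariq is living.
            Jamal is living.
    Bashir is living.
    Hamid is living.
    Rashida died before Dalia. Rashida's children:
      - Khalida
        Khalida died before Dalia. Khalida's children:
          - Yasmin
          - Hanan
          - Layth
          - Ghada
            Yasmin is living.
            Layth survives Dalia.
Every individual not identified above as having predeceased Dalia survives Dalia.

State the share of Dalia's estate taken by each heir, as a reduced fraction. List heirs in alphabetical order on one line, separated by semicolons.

There is no surviving spouse, so the entire estate passes to Dalia's descendants per capita at each generation.
At generation 1 (Umar, Bashir, Hamid, Rashida) there are 4 shares of (1)/4 = 1/4 each.
Living: Bashir and Hamid — each takes 1/4.
Deceased: Umar and Rashida. Their combined 1/2 is pooled and carried to generation 2.
At generation 2 (Nabil, Widad, Zuhair, Khalida) there are 4 shares of (1/2)/4 = 1/8 each.
Living: Nabil and Widad — each takes 1/8.
Deceased: Zuhair and Khalida. Their combined 1/4 is pooled and carried to generation 3.
At generation 3 (Samir, Tariq, Jamal, Amira, Yasmin, Hanan, Layth, Ghada) there are 8 shares of (1/4)/8 = 1/32 each.
Living: Tariq, Jamal, Amira, Yasmin, Hanan, Layth, and Ghada — each takes 1/32.
Deceased: Samir. That 1/32 share is carried to generation 4.
At generation 4 (Fahad, Karim) there are 2 shares of (1/32)/2 = 1/64 each.
Living: Fahad and Karim — each takes 1/64.

Amira 1/32; Bashir 1/4; Fahad 1/64; Ghada 1/32; Hamid 1/4; Hanan 1/32; Jamal 1/32; Karim 1/64; Layth 1/32; Nabil 1/8; Tariq 1/32; Widad 1/8; Yasmin 1/32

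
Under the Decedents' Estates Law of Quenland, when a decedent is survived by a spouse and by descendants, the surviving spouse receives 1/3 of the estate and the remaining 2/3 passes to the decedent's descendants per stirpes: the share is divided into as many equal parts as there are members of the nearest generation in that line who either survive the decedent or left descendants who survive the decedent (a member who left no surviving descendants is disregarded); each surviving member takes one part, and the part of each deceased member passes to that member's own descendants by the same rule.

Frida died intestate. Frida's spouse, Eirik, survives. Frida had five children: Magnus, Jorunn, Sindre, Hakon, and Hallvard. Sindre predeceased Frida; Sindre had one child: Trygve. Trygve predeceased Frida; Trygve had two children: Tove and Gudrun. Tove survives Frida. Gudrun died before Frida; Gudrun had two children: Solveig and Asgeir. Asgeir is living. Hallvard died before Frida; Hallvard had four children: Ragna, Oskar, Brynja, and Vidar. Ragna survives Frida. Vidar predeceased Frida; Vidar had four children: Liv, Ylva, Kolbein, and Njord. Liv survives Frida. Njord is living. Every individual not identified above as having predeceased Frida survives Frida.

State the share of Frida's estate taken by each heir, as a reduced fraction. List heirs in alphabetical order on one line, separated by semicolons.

Asgeir 1/30; Brynja 1/30; Eirik 1/3; Hakon 2/15; Jorunn 2/15; Kolbein 1/120; Liv 1/120; Magnus 2/15; Njord 1/120; Oskar 1/30; Ragna 1/30; Solveig 1/30; Tove 1/15; Ylva 1/120

Eirik, as surviving spouse, takes 1/3.
The remaining 2/3 passes to Frida's descendants per stirpes.
The 2/3 is divided into 5 equal shares of 2/15 among Magnus, Jorunn, Sindre, Hakon, Hallvard.
Magnus is living and takes 2/15.
Jorunn is living and takes 2/15.
Sindre predeceased; the 2/15 allotted to Sindre's branch passes to Sindre's issue by representation.
Trygve's line is the sole branch at this level, so the full 2/15 passes to Trygve's issue by representation.
The 2/15 is divided into 2 equal shares of 1/15 among Tove, Gudrun.
Tove is living and takes 1/15.
Gudrun predeceased; the 1/15 allotted to Gudrun's branch passes to Gudrun's issue by representation.
The 1/15 is divided into 2 equal shares of 1/30 among Solveig, Asgeir.
Solveig is living and takes 1/30.
Asgeir is living and takes 1/30.
Hakon is living and takes 2/15.
Hallvard predeceased; the 2/15 allotted to Hallvard's branch passes to Hallvard's issue by representation.
The 2/15 is divided into 4 equal shares of 1/30 among Ragna, Oskar, Brynja, Vidar.
Ragna is living and takes 1/30.
Oskar is living and takes 1/30.
Brynja is living and takes 1/30.
Vidar predeceased; the 1/30 allotted to Vidar's branch passes to Vidar's issue by representation.
The 1/30 is divided into 4 equal shares of 1/120 among Liv, Ylva, Kolbein, Njord.
Liv is living and takes 1/120.
Ylva is living and takes 1/120.
Kolbein is living and takes 1/120.
Njord is living and takes 1/120.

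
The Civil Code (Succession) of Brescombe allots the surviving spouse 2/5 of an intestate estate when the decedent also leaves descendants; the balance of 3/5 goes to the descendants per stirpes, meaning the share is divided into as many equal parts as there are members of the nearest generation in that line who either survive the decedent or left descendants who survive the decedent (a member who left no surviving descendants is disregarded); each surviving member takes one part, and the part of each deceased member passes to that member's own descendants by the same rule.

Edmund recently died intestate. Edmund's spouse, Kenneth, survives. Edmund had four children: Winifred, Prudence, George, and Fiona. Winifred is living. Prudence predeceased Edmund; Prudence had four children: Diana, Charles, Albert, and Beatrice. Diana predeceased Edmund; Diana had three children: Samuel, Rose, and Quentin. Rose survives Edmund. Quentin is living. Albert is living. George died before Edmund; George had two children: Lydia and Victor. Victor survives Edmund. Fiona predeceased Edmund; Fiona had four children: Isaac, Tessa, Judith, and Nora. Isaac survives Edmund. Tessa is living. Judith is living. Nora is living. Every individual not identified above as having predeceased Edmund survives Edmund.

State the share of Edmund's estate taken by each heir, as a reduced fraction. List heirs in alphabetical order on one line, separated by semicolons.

Kenneth, as surviving spouse, takes 2/5.
The remaining 3/5 passes to Edmund's descendants per stirpes.
The 3/5 is divided into 4 equal shares of 3/20 among Winifred, Prudence, George, Fiona.
Winifred is living and takes 3/20.
Prudence predeceased; the 3/20 allotted to Prudence's branch passes to Prudence's issue by representation.
The 3/20 is divided into 4 equal shares of 3/80 among Diana, Charles, Albert, Beatrice.
Diana predeceased; the 3/80 allotted to Diana's branch passes to Diana's issue by representation.
The 3/80 is divided into 3 equal shares of 1/80 among Samuel, Rose, Quentin.
Samuel is living and takes 1/80.
Rose is living and takes 1/80.
Quentin is living and takes 1/80.
Charles is living and takes 3/80.
Albert is living and takes 3/80.
Beatrice is living and takes 3/80.
George predeceased; the 3/20 allotted to George's branch passes to George's issue by representation.
The 3/20 is divided into 2 equal shares of 3/40 among Lydia, Victor.
Lydia is living and takes 3/40.
Victor is living and takes 3/40.
Fiona predeceased; the 3/20 allotted to Fiona's branch passes to Fiona's issue by representation.
The 3/20 is divided into 4 equal shares of 3/80 among Isaac, Tessa, Judith, Nora.
Isaac is living and takes 3/80.
Tessa is living and takes 3/80.
Judith is living and takes 3/80.
Nora is living and takes 3/80.

Albert 3/80; Beatrice 3/80; Charles 3/80; Isaac 3/80; Judith 3/80; Kenneth 2/5; Lydia 3/40; Nora 3/80; Quentin 1/80; Rose 1/80; Samuel 1/80; Tessa 3/80; Victor 3/40; Winifred 3/20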